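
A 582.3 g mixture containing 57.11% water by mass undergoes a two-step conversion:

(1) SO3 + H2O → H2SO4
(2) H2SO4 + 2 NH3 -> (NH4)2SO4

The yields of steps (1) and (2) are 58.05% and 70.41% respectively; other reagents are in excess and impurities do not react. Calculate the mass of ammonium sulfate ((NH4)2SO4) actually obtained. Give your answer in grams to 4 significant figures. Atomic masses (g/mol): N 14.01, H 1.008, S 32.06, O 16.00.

Pure H2O = 582.3 × 0.5711 = 332.55 g.
M(H2O) = 2(1.008) + 16.00 = 18.016 g/mol.
M((NH4)2SO4) = 2(14.01) + 8(1.008) + 32.06 + 4(16.00) = 132.144 g/mol.
n(H2O) = 332.55 / 18.016 = 18.459 mol.
Step 1 (H2O:H2SO4 = 1:1): theoretical n(H2SO4) = 18.459 mol; at 58.05% yield, n(H2SO4) = 10.715 mol.
Step 2 (H2SO4:(NH4)2SO4 = 1:1): theoretical n((NH4)2SO4) = 10.715 mol, so theoretical mass = 10.715 × 132.144 = 1416.0 g.
At 70.41% yield, actual mass of (NH4)2SO4 = 1416.0 × 0.7041 = 996.98 g.

997.0 g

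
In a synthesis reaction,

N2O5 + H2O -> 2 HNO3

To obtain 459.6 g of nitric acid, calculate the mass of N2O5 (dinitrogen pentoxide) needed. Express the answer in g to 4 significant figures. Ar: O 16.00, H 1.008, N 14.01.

M(HNO3) = 1.008 + 14.01 + 3(16.00) = 63.018 g/mol.
M(N2O5) = 2(14.01) + 5(16.00) = 108.02 g/mol.
n(HNO3) = 459.60 g / 63.018 g/mol = 7.2932 mol.
From the equation the HNO3:N2O5 mole ratio is 2:1, so n(N2O5) = 7.2932 × 1/2 = 3.6466 mol.
Mass of N2O5 = 3.6466 mol × 108.02 g/mol = 393.90 g.

393.9 g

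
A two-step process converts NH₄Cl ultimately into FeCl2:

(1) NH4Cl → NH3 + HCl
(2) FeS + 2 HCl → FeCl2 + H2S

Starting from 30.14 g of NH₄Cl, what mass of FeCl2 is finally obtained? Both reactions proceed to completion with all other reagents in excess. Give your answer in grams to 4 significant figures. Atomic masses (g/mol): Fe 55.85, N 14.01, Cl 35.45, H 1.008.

35.71 g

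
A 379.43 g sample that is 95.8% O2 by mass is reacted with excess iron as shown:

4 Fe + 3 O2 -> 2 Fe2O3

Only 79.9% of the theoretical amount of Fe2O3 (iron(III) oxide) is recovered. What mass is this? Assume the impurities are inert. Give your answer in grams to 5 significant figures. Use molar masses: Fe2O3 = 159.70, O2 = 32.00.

Pure O2 available = 379.43 g × 0.958 = 363.494 g.
n(O2) = 363.494 g / 32.00 g/mol = 11.3592 mol.
From the equation the O2:Fe2O3 mole ratio is 3:2, so n(Fe2O3) = 11.3592 × 2/3 = 7.57279 mol.
Mass of Fe2O3 = 7.57279 mol × 159.70 g/mol = 1209.37 g.
Actual mass collected = 1209.37 g × 0.799 = 966.290 g.

966.29 g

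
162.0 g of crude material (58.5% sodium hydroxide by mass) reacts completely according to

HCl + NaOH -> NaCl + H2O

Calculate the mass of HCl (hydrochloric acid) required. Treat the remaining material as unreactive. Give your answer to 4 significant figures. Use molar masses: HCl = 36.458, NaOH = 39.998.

Mass of pure NaOH = 162.0 g × 0.585 = 94.770 g.
n(NaOH) = 94.770 g / 39.998 g/mol = 2.3694 mol.
From the equation the NaOH:HCl mole ratio is 1:1, so n(HCl) = 2.3694 × 1/1 = 2.3694 mol.
Mass of HCl = 2.3694 mol × 36.458 g/mol = 86.382 g.

86.38 g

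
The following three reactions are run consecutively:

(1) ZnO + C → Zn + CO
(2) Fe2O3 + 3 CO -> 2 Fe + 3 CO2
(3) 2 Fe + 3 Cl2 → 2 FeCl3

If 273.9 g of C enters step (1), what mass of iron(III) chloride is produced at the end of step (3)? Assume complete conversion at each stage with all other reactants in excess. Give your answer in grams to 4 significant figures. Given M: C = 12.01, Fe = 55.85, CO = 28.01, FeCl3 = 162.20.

2466 g

n(C) = 273.9 / 12.01 = 22.806 mol.
Reaction (1): C→CO ratio 1:1 ⇒ n(CO) = 22.806 mol.
Reaction (2): CO→Fe ratio 3:2 ⇒ n(Fe) = 15.204 mol.
Reaction (3): Fe→FeCl3 ratio 2:2 ⇒ n(FeCl3) = 15.204 mol.
Mass of FeCl3 = 15.204 × 162.20 = 2466.1 g.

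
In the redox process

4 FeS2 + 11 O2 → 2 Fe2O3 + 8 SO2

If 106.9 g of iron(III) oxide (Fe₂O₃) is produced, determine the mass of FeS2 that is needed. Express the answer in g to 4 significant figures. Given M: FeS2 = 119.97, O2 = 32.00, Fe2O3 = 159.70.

n(Fe2O3) = 106.90 g / 159.70 g/mol = 0.66938 mol.
From the equation the Fe2O3:FeS2 mole ratio is 2:4, so n(FeS2) = 0.66938 × 4/2 = 1.3388 mol.
Mass of FeS2 = 1.3388 mol × 119.97 g/mol = 160.61 g.

160.6 g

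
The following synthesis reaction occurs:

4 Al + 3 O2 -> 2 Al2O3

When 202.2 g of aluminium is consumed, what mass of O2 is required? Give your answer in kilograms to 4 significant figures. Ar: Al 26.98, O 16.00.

M(Al) = 26.98 g/mol.
M(O2) = 2(16.00) = 32.00 g/mol.
n(Al) = 202.20 g / 26.98 g/mol = 7.4944 mol.
From the equation the Al:O2 mole ratio is 4:3, so n(O2) = 7.4944 × 3/4 = 5.6208 mol.
Mass of O2 = 5.6208 mol × 32.00 g/mol = 179.87 g.
Converting to kg: 179.87 g = 0.1799 kg.

0.1799 kg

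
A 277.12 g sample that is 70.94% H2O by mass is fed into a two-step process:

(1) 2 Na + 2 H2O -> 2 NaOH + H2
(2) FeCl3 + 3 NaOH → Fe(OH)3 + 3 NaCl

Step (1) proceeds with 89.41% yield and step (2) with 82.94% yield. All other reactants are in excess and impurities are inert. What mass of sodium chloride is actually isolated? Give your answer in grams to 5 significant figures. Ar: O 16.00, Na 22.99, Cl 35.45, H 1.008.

472.89 g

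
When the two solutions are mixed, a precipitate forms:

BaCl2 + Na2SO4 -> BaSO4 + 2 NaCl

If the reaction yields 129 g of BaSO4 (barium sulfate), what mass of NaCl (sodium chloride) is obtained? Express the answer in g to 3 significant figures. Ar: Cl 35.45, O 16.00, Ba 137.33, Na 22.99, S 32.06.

64.6 g

M(BaSO4) = 137.33 + 32.06 + 4(16.00) = 233.39 g/mol.
M(NaCl) = 22.99 + 35.45 = 58.44 g/mol.
n(BaSO4) = 129.0 g / 233.39 g/mol = 0.5527 mol.
From the equation the BaSO4:NaCl mole ratio is 1:2, so n(NaCl) = 0.5527 × 2/1 = 1.105 mol.
Mass of NaCl = 1.105 mol × 58.44 g/mol = 64.60 g.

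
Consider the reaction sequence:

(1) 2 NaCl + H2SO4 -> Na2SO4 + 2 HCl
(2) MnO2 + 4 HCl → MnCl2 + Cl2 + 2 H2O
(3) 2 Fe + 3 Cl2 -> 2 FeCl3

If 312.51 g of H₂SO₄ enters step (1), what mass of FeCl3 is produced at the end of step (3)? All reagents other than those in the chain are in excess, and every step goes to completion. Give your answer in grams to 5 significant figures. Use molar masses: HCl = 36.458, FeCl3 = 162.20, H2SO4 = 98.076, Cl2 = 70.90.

n(H2SO4) = 312.51 / 98.076 = 3.18641 mol.
Reaction (1): H2SO4→HCl ratio 1:2 ⇒ n(HCl) = 6.37281 mol.
Reaction (2): HCl→Cl2 ratio 4:1 ⇒ n(Cl2) = 1.59320 mol.
Reaction (3): Cl2→FeCl3 ratio 3:2 ⇒ n(FeCl3) = 1.06214 mol.
Mass of FeCl3 = 1.06214 × 162.20 = 172.278 g.

172.28 g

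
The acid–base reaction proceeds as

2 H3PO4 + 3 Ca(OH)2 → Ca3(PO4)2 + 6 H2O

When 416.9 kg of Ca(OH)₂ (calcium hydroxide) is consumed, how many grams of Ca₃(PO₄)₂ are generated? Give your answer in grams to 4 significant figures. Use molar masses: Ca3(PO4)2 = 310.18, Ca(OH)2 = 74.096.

Convert: 416.9 kg = 416900 g.
n(Ca(OH)2) = 416900 g / 74.096 g/mol = 5626.5 mol.
From the equation the Ca(OH)2:Ca3(PO4)2 mole ratio is 3:1, so n(Ca3(PO4)2) = 5626.5 × 1/3 = 1875.5 mol.
Mass of Ca3(PO4)2 = 1875.5 mol × 310.18 g/mol = 581740 g.

581700 g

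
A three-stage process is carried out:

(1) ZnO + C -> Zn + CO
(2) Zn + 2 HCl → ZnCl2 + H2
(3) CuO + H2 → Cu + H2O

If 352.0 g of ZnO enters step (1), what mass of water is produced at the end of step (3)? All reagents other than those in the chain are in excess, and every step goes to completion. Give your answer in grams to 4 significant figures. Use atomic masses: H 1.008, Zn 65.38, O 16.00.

77.93 g

M(ZnO) = 65.38 + 16.00 = 81.38 g/mol.
M(H2O) = 2(1.008) + 16.00 = 18.016 g/mol.
n(ZnO) = 352.0 / 81.38 = 4.3254 mol.
Reaction (1): ZnO→Zn ratio 1:1 ⇒ n(Zn) = 4.3254 mol.
Reaction (2): Zn→H2 ratio 1:1 ⇒ n(H2) = 4.3254 mol.
Reaction (3): H2→H2O ratio 1:1 ⇒ n(H2O) = 4.3254 mol.
Mass of H2O = 4.3254 × 18.016 = 77.926 g.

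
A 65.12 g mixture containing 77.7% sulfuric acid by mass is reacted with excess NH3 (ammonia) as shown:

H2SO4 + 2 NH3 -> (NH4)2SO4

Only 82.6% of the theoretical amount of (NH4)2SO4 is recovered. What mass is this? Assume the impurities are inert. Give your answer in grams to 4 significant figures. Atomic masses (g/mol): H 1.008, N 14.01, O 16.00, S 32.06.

56.31 g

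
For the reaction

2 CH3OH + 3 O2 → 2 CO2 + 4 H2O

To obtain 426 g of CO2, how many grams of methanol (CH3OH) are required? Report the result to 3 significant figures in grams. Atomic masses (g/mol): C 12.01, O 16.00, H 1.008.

310 g

M(CO2) = 12.01 + 2(16.00) = 44.01 g/mol.
M(CH3OH) = 12.01 + 4(1.008) + 16.00 = 32.042 g/mol.
n(CO2) = 426.0 g / 44.01 g/mol = 9.680 mol.
From the equation the CO2:CH3OH mole ratio is 2:2, so n(CH3OH) = 9.680 × 2/2 = 9.680 mol.
Mass of CH3OH = 9.680 mol × 32.042 g/mol = 310.2 g.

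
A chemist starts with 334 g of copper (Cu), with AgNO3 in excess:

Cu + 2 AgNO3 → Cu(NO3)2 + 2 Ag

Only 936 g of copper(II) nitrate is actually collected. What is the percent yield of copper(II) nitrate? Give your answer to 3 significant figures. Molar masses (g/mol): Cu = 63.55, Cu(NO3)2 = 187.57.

n(Cu) = 334.0 g / 63.55 g/mol = 5.256 mol.
From the equation the Cu:Cu(NO3)2 mole ratio is 1:1, so n(Cu(NO3)2) = 5.256 × 1/1 = 5.256 mol.
Mass of Cu(NO3)2 = 5.256 mol × 187.57 g/mol = 985.8 g.
This is the theoretical yield. Percent yield = 936 g / 985.8 g × 100% = 94.95%.

94.9 %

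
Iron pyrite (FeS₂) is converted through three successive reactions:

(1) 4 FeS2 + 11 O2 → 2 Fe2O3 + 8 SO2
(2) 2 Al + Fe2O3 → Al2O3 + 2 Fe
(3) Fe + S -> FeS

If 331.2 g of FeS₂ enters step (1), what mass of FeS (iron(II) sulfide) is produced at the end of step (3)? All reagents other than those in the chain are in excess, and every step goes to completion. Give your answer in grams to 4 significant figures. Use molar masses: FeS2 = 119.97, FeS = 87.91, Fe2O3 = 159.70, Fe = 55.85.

n(FeS2) = 331.2 / 119.97 = 2.7607 mol.
Reaction (1): FeS2→Fe2O3 ratio 4:2 ⇒ n(Fe2O3) = 1.3803 mol.
Reaction (2): Fe2O3→Fe ratio 1:2 ⇒ n(Fe) = 2.7607 mol.
Reaction (3): Fe→FeS ratio 1:1 ⇒ n(FeS) = 2.7607 mol.
Mass of FeS = 2.7607 × 87.91 = 242.69 g.

242.7 g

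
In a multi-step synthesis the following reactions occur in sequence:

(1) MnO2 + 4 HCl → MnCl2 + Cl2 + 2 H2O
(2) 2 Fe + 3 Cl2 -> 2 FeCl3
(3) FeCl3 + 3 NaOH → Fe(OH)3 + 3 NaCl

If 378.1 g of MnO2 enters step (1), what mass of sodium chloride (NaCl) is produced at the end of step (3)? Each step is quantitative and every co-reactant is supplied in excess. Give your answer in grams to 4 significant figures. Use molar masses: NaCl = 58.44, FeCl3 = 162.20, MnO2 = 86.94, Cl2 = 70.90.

508.3 g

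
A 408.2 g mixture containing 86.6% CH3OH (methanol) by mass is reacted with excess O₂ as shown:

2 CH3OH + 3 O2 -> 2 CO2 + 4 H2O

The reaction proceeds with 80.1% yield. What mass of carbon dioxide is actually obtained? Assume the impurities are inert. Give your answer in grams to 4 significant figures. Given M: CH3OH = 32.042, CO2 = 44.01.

Pure CH3OH available = 408.2 g × 0.866 = 353.50 g.
n(CH3OH) = 353.50 g / 32.042 g/mol = 11.032 mol.
From the equation the CH3OH:CO2 mole ratio is 2:2, so n(CO2) = 11.032 × 2/2 = 11.032 mol.
Mass of CO2 = 11.032 mol × 44.01 g/mol = 485.54 g.
Actual mass collected = 485.54 g × 0.801 = 388.92 g.

388.9 g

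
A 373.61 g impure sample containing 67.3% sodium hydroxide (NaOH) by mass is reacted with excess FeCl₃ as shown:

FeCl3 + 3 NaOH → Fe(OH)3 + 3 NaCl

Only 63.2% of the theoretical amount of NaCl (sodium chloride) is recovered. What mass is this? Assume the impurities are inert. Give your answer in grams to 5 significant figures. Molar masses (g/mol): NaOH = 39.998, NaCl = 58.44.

232.18 g

Pure NaOH available = 373.61 g × 0.673 = 251.440 g.
n(NaOH) = 251.440 g / 39.998 g/mol = 6.28630 mol.
From the equation the NaOH:NaCl mole ratio is 3:3, so n(NaCl) = 6.28630 × 3/3 = 6.28630 mol.
Mass of NaCl = 6.28630 mol × 58.44 g/mol = 367.372 g.
Actual mass collected = 367.372 g × 0.632 = 232.179 g.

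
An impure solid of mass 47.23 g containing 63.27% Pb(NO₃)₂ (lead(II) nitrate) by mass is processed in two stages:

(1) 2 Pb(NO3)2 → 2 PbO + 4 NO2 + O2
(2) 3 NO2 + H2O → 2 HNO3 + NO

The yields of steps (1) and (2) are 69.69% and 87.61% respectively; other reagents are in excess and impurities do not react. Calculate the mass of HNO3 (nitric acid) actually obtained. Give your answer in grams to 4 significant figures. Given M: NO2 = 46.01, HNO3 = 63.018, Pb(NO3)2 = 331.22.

Pure Pb(NO3)2 = 47.23 × 0.6327 = 29.882 g.
n(Pb(NO3)2) = 29.882 / 331.22 = 0.090219 mol.
Step 1 (Pb(NO3)2:NO2 = 2:4): theoretical n(NO2) = 0.18044 mol; at 69.69% yield, n(NO2) = 0.12575 mol.
Step 2 (NO2:HNO3 = 3:2): theoretical n(HNO3) = 0.083832 mol, so theoretical mass = 0.083832 × 63.018 = 5.2829 g.
At 87.61% yield, actual mass of HNO3 = 5.2829 × 0.8761 = 4.6284 g.

4.628 g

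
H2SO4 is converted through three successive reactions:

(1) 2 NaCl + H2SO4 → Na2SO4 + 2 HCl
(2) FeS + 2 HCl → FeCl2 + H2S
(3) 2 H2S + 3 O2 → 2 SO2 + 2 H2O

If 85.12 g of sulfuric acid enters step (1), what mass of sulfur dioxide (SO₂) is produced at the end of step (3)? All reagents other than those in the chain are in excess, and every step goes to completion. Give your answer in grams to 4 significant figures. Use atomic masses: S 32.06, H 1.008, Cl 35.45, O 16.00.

M(H2SO4) = 2(1.008) + 32.06 + 4(16.00) = 98.076 g/mol.
M(SO2) = 32.06 + 2(16.00) = 64.06 g/mol.
n(H2SO4) = 85.12 / 98.076 = 0.86790 mol.
Reaction (1): H2SO4→HCl ratio 1:2 ⇒ n(HCl) = 1.7358 mol.
Reaction (2): HCl→H2S ratio 2:1 ⇒ n(H2S) = 0.86790 mol.
Reaction (3): H2S→SO2 ratio 2:2 ⇒ n(SO2) = 0.86790 mol.
Mass of SO2 = 0.86790 × 64.06 = 55.598 g.

55.60 g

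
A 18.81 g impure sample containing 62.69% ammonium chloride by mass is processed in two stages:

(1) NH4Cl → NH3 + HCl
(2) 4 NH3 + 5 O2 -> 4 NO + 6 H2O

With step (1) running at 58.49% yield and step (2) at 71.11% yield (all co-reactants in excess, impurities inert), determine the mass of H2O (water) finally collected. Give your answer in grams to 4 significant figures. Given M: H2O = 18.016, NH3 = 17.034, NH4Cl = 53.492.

Pure NH4Cl = 18.81 × 0.6269 = 11.792 g.
n(NH4Cl) = 11.792 / 53.492 = 0.22044 mol.
Step 1 (NH4Cl:NH3 = 1:1): theoretical n(NH3) = 0.22044 mol; at 58.49% yield, n(NH3) = 0.12894 mol.
Step 2 (NH3:H2O = 4:6): theoretical n(H2O) = 0.19341 mol, so theoretical mass = 0.19341 × 18.016 = 3.4844 g.
At 71.11% yield, actual mass of H2O = 3.4844 × 0.7111 = 2.4778 g.

2.478 g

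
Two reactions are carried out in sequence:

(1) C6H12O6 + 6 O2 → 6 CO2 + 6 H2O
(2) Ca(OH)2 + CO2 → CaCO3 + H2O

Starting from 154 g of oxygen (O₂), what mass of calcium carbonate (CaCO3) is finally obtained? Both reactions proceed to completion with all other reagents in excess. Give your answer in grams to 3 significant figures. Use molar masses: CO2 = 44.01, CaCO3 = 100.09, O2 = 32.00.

n(O2) = 154.0 / 32.00 = 4.812 mol.
Step 1 gives a 6:6 ratio of O2 to CO2, so n(CO2) = 4.812 mol.
In step 2 the CO2:CaCO3 ratio is 1:1, so n(CaCO3) = 4.812 mol.
Mass of CaCO3 = 4.812 × 100.09 = 481.7 g.

482 g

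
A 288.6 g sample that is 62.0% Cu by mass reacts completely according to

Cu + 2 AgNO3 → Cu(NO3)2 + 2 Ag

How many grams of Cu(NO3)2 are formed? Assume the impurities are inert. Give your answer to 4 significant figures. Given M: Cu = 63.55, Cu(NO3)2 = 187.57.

528.1 g

Mass of pure Cu = 288.6 g × 0.620 = 178.93 g.
n(Cu) = 178.93 g / 63.55 g/mol = 2.8156 mol.
From the equation the Cu:Cu(NO3)2 mole ratio is 1:1, so n(Cu(NO3)2) = 2.8156 × 1/1 = 2.8156 mol.
Mass of Cu(NO3)2 = 2.8156 mol × 187.57 g/mol = 528.12 g.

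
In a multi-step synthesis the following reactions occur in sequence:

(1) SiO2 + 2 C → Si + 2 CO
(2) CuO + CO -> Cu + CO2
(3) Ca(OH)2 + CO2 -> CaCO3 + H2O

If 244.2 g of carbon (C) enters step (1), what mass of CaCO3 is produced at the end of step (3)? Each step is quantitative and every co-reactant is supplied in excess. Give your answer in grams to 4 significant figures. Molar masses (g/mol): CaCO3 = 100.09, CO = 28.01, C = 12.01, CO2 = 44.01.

2035 g

n(C) = 244.2 / 12.01 = 20.333 mol.
Reaction (1): C→CO ratio 2:2 ⇒ n(CO) = 20.333 mol.
Reaction (2): CO→CO2 ratio 1:1 ⇒ n(CO2) = 20.333 mol.
Reaction (3): CO2→CaCO3 ratio 1:1 ⇒ n(CaCO3) = 20.333 mol.
Mass of CaCO3 = 20.333 × 100.09 = 2035.1 g.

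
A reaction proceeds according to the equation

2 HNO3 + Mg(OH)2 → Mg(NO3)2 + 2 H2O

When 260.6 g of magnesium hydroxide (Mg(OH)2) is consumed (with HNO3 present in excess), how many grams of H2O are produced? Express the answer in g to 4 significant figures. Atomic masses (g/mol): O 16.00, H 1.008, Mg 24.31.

M(Mg(OH)2) = 24.31 + 2(16.00) + 2(1.008) = 58.326 g/mol.
M(H2O) = 2(1.008) + 16.00 = 18.016 g/mol.
n(Mg(OH)2) = 260.60 g / 58.326 g/mol = 4.4680 mol.
From the equation the Mg(OH)2:H2O mole ratio is 1:2, so n(H2O) = 4.4680 × 2/1 = 8.9360 mol.
Mass of H2O = 8.9360 mol × 18.016 g/mol = 160.99 g.

161.0 g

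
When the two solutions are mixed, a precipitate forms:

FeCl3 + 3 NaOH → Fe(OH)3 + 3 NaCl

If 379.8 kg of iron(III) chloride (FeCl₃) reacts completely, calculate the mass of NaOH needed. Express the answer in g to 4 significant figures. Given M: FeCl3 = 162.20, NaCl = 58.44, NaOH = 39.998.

281000 g

Convert: 379.8 kg = 379800 g.
n(FeCl3) = 379800 g / 162.20 g/mol = 2341.6 mol.
From the equation the FeCl3:NaOH mole ratio is 1:3, so n(NaOH) = 2341.6 × 3/1 = 7024.7 mol.
Mass of NaOH = 7024.7 mol × 39.998 g/mol = 280970 g.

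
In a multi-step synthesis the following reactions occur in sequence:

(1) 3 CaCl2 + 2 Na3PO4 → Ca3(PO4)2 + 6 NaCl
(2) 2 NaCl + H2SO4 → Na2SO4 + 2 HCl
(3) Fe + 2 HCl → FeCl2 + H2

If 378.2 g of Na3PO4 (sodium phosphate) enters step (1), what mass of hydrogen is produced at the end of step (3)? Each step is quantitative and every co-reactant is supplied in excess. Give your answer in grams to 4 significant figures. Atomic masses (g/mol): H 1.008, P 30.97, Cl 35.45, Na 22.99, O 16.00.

6.976 g

M(Na3PO4) = 3(22.99) + 30.97 + 4(16.00) = 163.94 g/mol.
M(H2) = 2(1.008) = 2.016 g/mol.
n(Na3PO4) = 378.2 / 163.94 = 2.3069 mol.
Reaction (1): Na3PO4→NaCl ratio 2:6 ⇒ n(NaCl) = 6.9208 mol.
Reaction (2): NaCl→HCl ratio 2:2 ⇒ n(HCl) = 6.9208 mol.
Reaction (3): HCl→H2 ratio 2:1 ⇒ n(H2) = 3.4604 mol.
Mass of H2 = 3.4604 × 2.016 = 6.9762 g.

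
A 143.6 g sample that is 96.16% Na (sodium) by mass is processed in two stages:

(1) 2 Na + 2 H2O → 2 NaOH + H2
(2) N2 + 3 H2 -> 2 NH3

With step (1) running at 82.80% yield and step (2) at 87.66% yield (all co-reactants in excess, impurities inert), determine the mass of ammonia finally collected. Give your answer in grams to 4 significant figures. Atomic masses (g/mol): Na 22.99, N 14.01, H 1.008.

24.75 g

Pure Na = 143.6 × 0.9616 = 138.09 g.
M(Na) = 22.99 g/mol.
M(NH3) = 14.01 + 3(1.008) = 17.034 g/mol.
n(Na) = 138.09 / 22.99 = 6.0063 mol.
Step 1 (Na:H2 = 2:1): theoretical n(H2) = 3.0032 mol; at 82.80% yield, n(H2) = 2.4866 mol.
Step 2 (H2:NH3 = 3:2): theoretical n(NH3) = 1.6577 mol, so theoretical mass = 1.6577 × 17.034 = 28.238 g.
At 87.66% yield, actual mass of NH3 = 28.238 × 0.8766 = 24.754 g.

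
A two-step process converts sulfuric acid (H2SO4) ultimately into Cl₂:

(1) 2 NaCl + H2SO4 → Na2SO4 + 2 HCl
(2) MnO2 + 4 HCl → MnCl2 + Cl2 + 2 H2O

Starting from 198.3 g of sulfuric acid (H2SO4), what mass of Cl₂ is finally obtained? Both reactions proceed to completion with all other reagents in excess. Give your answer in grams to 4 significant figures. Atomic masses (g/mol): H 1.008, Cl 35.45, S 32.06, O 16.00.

M(H2SO4) = 2(1.008) + 32.06 + 4(16.00) = 98.076 g/mol.
M(Cl2) = 2(35.45) = 70.90 g/mol.
n(H2SO4) = 198.30 / 98.076 = 2.0219 mol.
Step 1 gives a 1:2 ratio of H2SO4 to HCl, so n(HCl) = 4.0438 mol.
In step 2 the HCl:Cl2 ratio is 4:1, so n(Cl2) = 1.0110 mol.
Mass of Cl2 = 1.0110 × 70.90 = 71.676 g.

71.68 g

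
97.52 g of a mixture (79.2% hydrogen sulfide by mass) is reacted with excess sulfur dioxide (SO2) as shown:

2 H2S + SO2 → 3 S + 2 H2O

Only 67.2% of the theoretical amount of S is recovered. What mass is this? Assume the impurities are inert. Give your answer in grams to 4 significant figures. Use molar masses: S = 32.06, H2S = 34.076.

Pure H2S available = 97.52 g × 0.792 = 77.236 g.
n(H2S) = 77.236 g / 34.076 g/mol = 2.2666 mol.
From the equation the H2S:S mole ratio is 2:3, so n(S) = 2.2666 × 3/2 = 3.3999 mol.
Mass of S = 3.3999 mol × 32.06 g/mol = 109.00 g.
Actual mass collected = 109.00 g × 0.672 = 73.248 g.

73.25 g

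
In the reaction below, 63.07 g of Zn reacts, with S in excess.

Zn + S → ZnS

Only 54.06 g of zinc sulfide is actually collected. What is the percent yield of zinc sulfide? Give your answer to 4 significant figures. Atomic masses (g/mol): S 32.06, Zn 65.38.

M(Zn) = 65.38 g/mol.
M(ZnS) = 65.38 + 32.06 = 97.44 g/mol.
n(Zn) = 63.070 g / 65.38 g/mol = 0.96467 mol.
From the equation the Zn:ZnS mole ratio is 1:1, so n(ZnS) = 0.96467 × 1/1 = 0.96467 mol.
Mass of ZnS = 0.96467 mol × 97.44 g/mol = 93.997 g.
This is the theoretical yield. Percent yield = 54.06 g / 93.997 g × 100% = 57.512%.

57.51 %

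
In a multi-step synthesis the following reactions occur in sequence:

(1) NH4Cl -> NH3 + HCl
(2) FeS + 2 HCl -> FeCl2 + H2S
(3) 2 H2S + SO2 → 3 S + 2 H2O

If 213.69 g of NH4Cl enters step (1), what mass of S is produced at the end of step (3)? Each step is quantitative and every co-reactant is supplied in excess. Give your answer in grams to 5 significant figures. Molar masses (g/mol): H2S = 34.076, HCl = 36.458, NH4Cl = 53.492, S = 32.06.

96.055 g

n(NH4Cl) = 213.69 / 53.492 = 3.99480 mol.
Reaction (1): NH4Cl→HCl ratio 1:1 ⇒ n(HCl) = 3.99480 mol.
Reaction (2): HCl→H2S ratio 2:1 ⇒ n(H2S) = 1.99740 mol.
Reaction (3): H2S→S ratio 2:3 ⇒ n(S) = 2.99610 mol.
Mass of S = 2.99610 × 32.06 = 96.0550 g.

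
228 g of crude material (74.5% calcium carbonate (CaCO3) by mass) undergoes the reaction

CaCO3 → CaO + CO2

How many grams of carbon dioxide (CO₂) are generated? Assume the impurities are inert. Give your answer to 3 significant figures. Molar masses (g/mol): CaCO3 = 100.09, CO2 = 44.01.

74.7 g

Mass of pure CaCO3 = 228 g × 0.745 = 169.9 g.
n(CaCO3) = 169.9 g / 100.09 g/mol = 1.697 mol.
From the equation the CaCO3:CO2 mole ratio is 1:1, so n(CO2) = 1.697 × 1/1 = 1.697 mol.
Mass of CO2 = 1.697 mol × 44.01 g/mol = 74.69 g.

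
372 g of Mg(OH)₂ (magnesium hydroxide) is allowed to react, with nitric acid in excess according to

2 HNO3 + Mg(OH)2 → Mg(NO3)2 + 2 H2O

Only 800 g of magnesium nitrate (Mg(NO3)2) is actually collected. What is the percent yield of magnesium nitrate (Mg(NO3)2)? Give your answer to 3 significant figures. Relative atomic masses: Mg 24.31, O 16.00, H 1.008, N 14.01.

84.6 %

M(Mg(OH)2) = 24.31 + 2(16.00) + 2(1.008) = 58.326 g/mol.
M(Mg(NO3)2) = 24.31 + 2(14.01) + 6(16.00) = 148.33 g/mol.
n(Mg(OH)2) = 372.0 g / 58.326 g/mol = 6.378 mol.
From the equation the Mg(OH)2:Mg(NO3)2 mole ratio is 1:1, so n(Mg(NO3)2) = 6.378 × 1/1 = 6.378 mol.
Mass of Mg(NO3)2 = 6.378 mol × 148.33 g/mol = 946.0 g.
This is the theoretical yield. Percent yield = 800 g / 946.0 g × 100% = 84.56%.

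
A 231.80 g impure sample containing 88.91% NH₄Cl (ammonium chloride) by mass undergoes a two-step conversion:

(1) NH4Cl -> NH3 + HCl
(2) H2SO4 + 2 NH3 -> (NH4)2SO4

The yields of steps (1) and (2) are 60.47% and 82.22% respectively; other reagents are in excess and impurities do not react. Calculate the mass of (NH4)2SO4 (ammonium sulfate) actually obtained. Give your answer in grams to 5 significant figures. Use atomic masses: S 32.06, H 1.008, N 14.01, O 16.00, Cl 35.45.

Pure NH4Cl = 231.80 × 0.8891 = 206.093 g.
M(NH4Cl) = 14.01 + 4(1.008) + 35.45 = 53.492 g/mol.
M((NH4)2SO4) = 2(14.01) + 8(1.008) + 32.06 + 4(16.00) = 132.144 g/mol.
n(NH4Cl) = 206.093 / 53.492 = 3.85279 mol.
Step 1 (NH4Cl:NH3 = 1:1): theoretical n(NH3) = 3.85279 mol; at 60.47% yield, n(NH3) = 2.32978 mol.
Step 2 (NH3:(NH4)2SO4 = 2:1): theoretical n((NH4)2SO4) = 1.16489 mol, so theoretical mass = 1.16489 × 132.144 = 153.933 g.
At 82.22% yield, actual mass of (NH4)2SO4 = 153.933 × 0.8222 = 126.564 g.

126.56 g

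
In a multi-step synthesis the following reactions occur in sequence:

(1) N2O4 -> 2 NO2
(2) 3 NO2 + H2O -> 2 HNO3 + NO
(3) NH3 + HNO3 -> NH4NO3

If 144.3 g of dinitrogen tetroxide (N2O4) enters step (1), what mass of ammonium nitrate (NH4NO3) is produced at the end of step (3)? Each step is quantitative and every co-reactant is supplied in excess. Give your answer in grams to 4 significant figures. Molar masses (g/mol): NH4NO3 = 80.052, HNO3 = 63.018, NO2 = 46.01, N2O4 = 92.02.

n(N2O4) = 144.3 / 92.02 = 1.5681 mol.
Reaction (1): N2O4→NO2 ratio 1:2 ⇒ n(NO2) = 3.1363 mol.
Reaction (2): NO2→HNO3 ratio 3:2 ⇒ n(HNO3) = 2.0908 mol.
Reaction (3): HNO3→NH4NO3 ratio 1:1 ⇒ n(NH4NO3) = 2.0908 mol.
Mass of NH4NO3 = 2.0908 × 80.052 = 167.38 g.

167.4 g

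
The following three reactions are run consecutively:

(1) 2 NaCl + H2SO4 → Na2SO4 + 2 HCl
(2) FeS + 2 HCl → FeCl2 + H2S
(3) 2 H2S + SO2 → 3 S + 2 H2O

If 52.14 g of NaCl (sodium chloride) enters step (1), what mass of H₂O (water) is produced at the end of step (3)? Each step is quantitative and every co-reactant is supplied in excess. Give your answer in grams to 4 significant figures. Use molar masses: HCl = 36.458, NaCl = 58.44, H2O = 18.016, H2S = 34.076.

8.037 g

n(NaCl) = 52.14 / 58.44 = 0.89220 mol.
Reaction (1): NaCl→HCl ratio 2:2 ⇒ n(HCl) = 0.89220 mol.
Reaction (2): HCl→H2S ratio 2:1 ⇒ n(H2S) = 0.44610 mol.
Reaction (3): H2S→H2O ratio 2:2 ⇒ n(H2O) = 0.44610 mol.
Mass of H2O = 0.44610 × 18.016 = 8.0369 g.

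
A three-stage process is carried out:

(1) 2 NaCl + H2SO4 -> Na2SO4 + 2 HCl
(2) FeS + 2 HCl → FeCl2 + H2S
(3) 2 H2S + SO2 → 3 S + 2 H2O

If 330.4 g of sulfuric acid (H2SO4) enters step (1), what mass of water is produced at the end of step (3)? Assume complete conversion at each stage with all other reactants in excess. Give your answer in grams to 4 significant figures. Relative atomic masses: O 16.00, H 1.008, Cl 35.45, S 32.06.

M(H2SO4) = 2(1.008) + 32.06 + 4(16.00) = 98.076 g/mol.
M(H2O) = 2(1.008) + 16.00 = 18.016 g/mol.
n(H2SO4) = 330.4 / 98.076 = 3.3688 mol.
Reaction (1): H2SO4→HCl ratio 1:2 ⇒ n(HCl) = 6.7376 mol.
Reaction (2): HCl→H2S ratio 2:1 ⇒ n(H2S) = 3.3688 mol.
Reaction (3): H2S→H2O ratio 2:2 ⇒ n(H2O) = 3.3688 mol.
Mass of H2O = 3.3688 × 18.016 = 60.693 g.

60.69 g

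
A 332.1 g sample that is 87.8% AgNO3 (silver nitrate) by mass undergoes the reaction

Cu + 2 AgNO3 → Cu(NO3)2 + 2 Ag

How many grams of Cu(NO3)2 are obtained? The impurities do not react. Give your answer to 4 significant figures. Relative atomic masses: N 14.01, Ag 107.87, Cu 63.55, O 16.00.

161.0 g

Mass of pure AgNO3 = 332.1 g × 0.878 = 291.58 g.
M(AgNO3) = 107.87 + 14.01 + 3(16.00) = 169.88 g/mol.
M(Cu(NO3)2) = 63.55 + 2(14.01) + 6(16.00) = 187.57 g/mol.
n(AgNO3) = 291.58 g / 169.88 g/mol = 1.7164 mol.
From the equation the AgNO3:Cu(NO3)2 mole ratio is 2:1, so n(Cu(NO3)2) = 1.7164 × 1/2 = 0.85821 mol.
Mass of Cu(NO3)2 = 0.85821 mol × 187.57 g/mol = 160.97 g.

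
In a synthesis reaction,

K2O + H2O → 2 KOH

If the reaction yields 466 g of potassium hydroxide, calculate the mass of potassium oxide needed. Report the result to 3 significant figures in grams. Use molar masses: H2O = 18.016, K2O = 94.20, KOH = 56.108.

391 g

n(KOH) = 466.0 g / 56.108 g/mol = 8.305 mol.
From the equation the KOH:K2O mole ratio is 2:1, so n(K2O) = 8.305 × 1/2 = 4.153 mol.
Mass of K2O = 4.153 mol × 94.20 g/mol = 391.2 g.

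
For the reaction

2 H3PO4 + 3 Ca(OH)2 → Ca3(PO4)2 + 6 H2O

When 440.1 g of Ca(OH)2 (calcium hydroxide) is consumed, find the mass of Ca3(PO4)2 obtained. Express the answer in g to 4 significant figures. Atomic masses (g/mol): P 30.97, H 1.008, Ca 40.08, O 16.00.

614.1 g

M(Ca(OH)2) = 40.08 + 2(16.00) + 2(1.008) = 74.096 g/mol.
M(Ca3(PO4)2) = 3(40.08) + 2(30.97) + 8(16.00) = 310.18 g/mol.
n(Ca(OH)2) = 440.10 g / 74.096 g/mol = 5.9396 mol.
From the equation the Ca(OH)2:Ca3(PO4)2 mole ratio is 3:1, so n(Ca3(PO4)2) = 5.9396 × 1/3 = 1.9799 mol.
Mass of Ca3(PO4)2 = 1.9799 mol × 310.18 g/mol = 614.11 g.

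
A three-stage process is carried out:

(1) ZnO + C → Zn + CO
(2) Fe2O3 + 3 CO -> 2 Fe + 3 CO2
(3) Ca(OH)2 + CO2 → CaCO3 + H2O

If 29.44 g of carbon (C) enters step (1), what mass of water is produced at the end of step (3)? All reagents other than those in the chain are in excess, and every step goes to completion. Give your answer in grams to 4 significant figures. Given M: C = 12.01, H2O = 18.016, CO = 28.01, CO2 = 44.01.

n(C) = 29.44 / 12.01 = 2.4513 mol.
Reaction (1): C→CO ratio 1:1 ⇒ n(CO) = 2.4513 mol.
Reaction (2): CO→CO2 ratio 3:3 ⇒ n(CO2) = 2.4513 mol.
Reaction (3): CO2→H2O ratio 1:1 ⇒ n(H2O) = 2.4513 mol.
Mass of H2O = 2.4513 × 18.016 = 44.162 g.

44.16 g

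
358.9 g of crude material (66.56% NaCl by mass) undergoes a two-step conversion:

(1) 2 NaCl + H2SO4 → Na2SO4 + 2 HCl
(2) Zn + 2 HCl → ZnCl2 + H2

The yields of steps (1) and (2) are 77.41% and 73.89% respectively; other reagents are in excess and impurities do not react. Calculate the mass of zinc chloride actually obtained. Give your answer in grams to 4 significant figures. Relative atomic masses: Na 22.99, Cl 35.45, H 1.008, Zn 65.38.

Pure NaCl = 358.9 × 0.6656 = 238.88 g.
M(NaCl) = 22.99 + 35.45 = 58.44 g/mol.
M(ZnCl2) = 65.38 + 2(35.45) = 136.28 g/mol.
n(NaCl) = 238.88 / 58.44 = 4.0877 mol.
Step 1 (NaCl:HCl = 2:2): theoretical n(HCl) = 4.0877 mol; at 77.41% yield, n(HCl) = 3.1643 mol.
Step 2 (HCl:ZnCl2 = 2:1): theoretical n(ZnCl2) = 1.5821 mol, so theoretical mass = 1.5821 × 136.28 = 215.61 g.
At 73.89% yield, actual mass of ZnCl2 = 215.61 × 0.7389 = 159.32 g.

159.3 g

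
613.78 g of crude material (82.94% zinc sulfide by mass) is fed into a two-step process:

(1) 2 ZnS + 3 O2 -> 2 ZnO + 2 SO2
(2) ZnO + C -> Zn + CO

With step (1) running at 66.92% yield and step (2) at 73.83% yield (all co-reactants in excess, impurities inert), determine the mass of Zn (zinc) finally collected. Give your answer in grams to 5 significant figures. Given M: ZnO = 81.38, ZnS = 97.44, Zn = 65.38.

168.76 g

Pure ZnS = 613.78 × 0.8294 = 509.069 g.
n(ZnS) = 509.069 / 97.44 = 5.22444 mol.
Step 1 (ZnS:ZnO = 2:2): theoretical n(ZnO) = 5.22444 mol; at 66.92% yield, n(ZnO) = 3.49619 mol.
Step 2 (ZnO:Zn = 1:1): theoretical n(Zn) = 3.49619 mol, so theoretical mass = 3.49619 × 65.38 = 228.581 g.
At 73.83% yield, actual mass of Zn = 228.581 × 0.7383 = 168.761 g.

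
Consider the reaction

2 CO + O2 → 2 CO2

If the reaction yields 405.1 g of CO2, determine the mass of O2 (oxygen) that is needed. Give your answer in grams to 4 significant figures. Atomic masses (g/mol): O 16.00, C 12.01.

M(CO2) = 12.01 + 2(16.00) = 44.01 g/mol.
M(O2) = 2(16.00) = 32.00 g/mol.
n(CO2) = 405.10 g / 44.01 g/mol = 9.2047 mol.
From the equation the CO2:O2 mole ratio is 2:1, so n(O2) = 9.2047 × 1/2 = 4.6024 mol.
Mass of O2 = 4.6024 mol × 32.00 g/mol = 147.28 g.

147.3 g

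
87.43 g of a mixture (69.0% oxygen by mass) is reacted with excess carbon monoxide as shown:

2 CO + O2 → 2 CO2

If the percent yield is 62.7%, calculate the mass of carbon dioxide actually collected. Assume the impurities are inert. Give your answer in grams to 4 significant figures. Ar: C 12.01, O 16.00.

104.0 g

Pure O2 available = 87.43 g × 0.690 = 60.327 g.
M(O2) = 2(16.00) = 32.00 g/mol.
M(CO2) = 12.01 + 2(16.00) = 44.01 g/mol.
n(O2) = 60.327 g / 32.00 g/mol = 1.8852 mol.
From the equation the O2:CO2 mole ratio is 1:2, so n(CO2) = 1.8852 × 2/1 = 3.7704 mol.
Mass of CO2 = 3.7704 mol × 44.01 g/mol = 165.94 g.
Actual mass collected = 165.94 g × 0.627 = 104.04 g.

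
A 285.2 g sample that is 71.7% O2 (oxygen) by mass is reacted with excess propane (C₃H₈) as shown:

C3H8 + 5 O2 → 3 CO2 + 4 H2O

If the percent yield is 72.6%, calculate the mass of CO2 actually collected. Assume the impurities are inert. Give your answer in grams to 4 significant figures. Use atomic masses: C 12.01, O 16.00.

Pure O2 available = 285.2 g × 0.717 = 204.49 g.
M(O2) = 2(16.00) = 32.00 g/mol.
M(CO2) = 12.01 + 2(16.00) = 44.01 g/mol.
n(O2) = 204.49 g / 32.00 g/mol = 6.3903 mol.
From the equation the O2:CO2 mole ratio is 5:3, so n(CO2) = 6.3903 × 3/5 = 3.8342 mol.
Mass of CO2 = 3.8342 mol × 44.01 g/mol = 168.74 g.
Actual mass collected = 168.74 g × 0.726 = 122.51 g.

122.5 g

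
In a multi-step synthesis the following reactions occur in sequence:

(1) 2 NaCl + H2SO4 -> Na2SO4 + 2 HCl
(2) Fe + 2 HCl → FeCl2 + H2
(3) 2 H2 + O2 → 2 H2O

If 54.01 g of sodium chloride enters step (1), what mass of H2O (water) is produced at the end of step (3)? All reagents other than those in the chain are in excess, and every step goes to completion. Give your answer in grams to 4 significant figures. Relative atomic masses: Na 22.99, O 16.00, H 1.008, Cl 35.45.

M(NaCl) = 22.99 + 35.45 = 58.44 g/mol.
M(H2O) = 2(1.008) + 16.00 = 18.016 g/mol.
n(NaCl) = 54.01 / 58.44 = 0.92420 mol.
Reaction (1): NaCl→HCl ratio 2:2 ⇒ n(HCl) = 0.92420 mol.
Reaction (2): HCl→H2 ratio 2:1 ⇒ n(H2) = 0.46210 mol.
Reaction (3): H2→H2O ratio 2:2 ⇒ n(H2O) = 0.46210 mol.
Mass of H2O = 0.46210 × 18.016 = 8.3252 g.

8.325 g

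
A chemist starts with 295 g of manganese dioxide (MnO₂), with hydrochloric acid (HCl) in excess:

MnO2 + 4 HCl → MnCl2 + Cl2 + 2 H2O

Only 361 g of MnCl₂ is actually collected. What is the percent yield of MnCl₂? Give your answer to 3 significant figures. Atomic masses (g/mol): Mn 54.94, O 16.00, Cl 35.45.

84.5 %

M(MnO2) = 54.94 + 2(16.00) = 86.94 g/mol.
M(MnCl2) = 54.94 + 2(35.45) = 125.84 g/mol.
n(MnO2) = 295.0 g / 86.94 g/mol = 3.393 mol.
From the equation the MnO2:MnCl2 mole ratio is 1:1, so n(MnCl2) = 3.393 × 1/1 = 3.393 mol.
Mass of MnCl2 = 3.393 mol × 125.84 g/mol = 427.0 g.
This is the theoretical yield. Percent yield = 361 g / 427.0 g × 100% = 84.54%.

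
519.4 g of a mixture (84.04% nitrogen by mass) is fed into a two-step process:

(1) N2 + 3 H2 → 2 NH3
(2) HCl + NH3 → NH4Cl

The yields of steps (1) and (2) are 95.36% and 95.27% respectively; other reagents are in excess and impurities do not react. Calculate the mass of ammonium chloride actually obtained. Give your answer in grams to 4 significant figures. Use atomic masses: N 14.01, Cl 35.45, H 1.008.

1514 g

Pure N2 = 519.4 × 0.8404 = 436.50 g.
M(N2) = 2(14.01) = 28.02 g/mol.
M(NH4Cl) = 14.01 + 4(1.008) + 35.45 = 53.492 g/mol.
n(N2) = 436.50 / 28.02 = 15.578 mol.
Step 1 (N2:NH3 = 1:2): theoretical n(NH3) = 31.157 mol; at 95.36% yield, n(NH3) = 29.711 mol.
Step 2 (NH3:NH4Cl = 1:1): theoretical n(NH4Cl) = 29.711 mol, so theoretical mass = 29.711 × 53.492 = 1589.3 g.
At 95.27% yield, actual mass of NH4Cl = 1589.3 × 0.9527 = 1514.1 g.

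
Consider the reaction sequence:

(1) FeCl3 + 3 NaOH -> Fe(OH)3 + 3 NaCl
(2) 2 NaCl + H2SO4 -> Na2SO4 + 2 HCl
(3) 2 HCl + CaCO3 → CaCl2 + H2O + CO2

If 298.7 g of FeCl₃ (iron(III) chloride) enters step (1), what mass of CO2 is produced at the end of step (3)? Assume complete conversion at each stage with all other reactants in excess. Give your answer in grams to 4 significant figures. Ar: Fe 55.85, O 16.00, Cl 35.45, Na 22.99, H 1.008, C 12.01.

121.6 g

M(FeCl3) = 55.85 + 3(35.45) = 162.20 g/mol.
M(CO2) = 12.01 + 2(16.00) = 44.01 g/mol.
n(FeCl3) = 298.7 / 162.20 = 1.8416 mol.
Reaction (1): FeCl3→NaCl ratio 1:3 ⇒ n(NaCl) = 5.5247 mol.
Reaction (2): NaCl→HCl ratio 2:2 ⇒ n(HCl) = 5.5247 mol.
Reaction (3): HCl→CO2 ratio 2:1 ⇒ n(CO2) = 2.7623 mol.
Mass of CO2 = 2.7623 × 44.01 = 121.57 g.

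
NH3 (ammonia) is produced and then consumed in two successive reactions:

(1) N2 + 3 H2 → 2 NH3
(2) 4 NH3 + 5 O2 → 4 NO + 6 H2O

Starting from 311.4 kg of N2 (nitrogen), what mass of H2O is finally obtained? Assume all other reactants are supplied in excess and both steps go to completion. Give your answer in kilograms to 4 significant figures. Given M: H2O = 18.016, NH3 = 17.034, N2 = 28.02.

311.4 kg = 311400 g.
n(N2) = 311400 / 28.02 = 11113 mol.
Step 1 gives a 1:2 ratio of N2 to NH3, so n(NH3) = 22227 mol.
In step 2 the NH3:H2O ratio is 4:6, so n(H2O) = 33340 mol.
Mass of H2O = 33340 × 18.016 = 600660 g = 600.7 kg.

600.7 kg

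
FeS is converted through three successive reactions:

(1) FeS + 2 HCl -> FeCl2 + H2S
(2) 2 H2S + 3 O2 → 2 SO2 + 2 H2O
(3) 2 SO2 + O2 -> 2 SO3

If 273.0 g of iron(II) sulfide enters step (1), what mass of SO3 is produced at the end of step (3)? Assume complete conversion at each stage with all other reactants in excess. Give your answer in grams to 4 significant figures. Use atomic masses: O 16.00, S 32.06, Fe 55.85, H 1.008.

M(FeS) = 55.85 + 32.06 = 87.91 g/mol.
M(SO3) = 32.06 + 3(16.00) = 80.06 g/mol.
n(FeS) = 273.0 / 87.91 = 3.1054 mol.
Reaction (1): FeS→H2S ratio 1:1 ⇒ n(H2S) = 3.1054 mol.
Reaction (2): H2S→SO2 ratio 2:2 ⇒ n(SO2) = 3.1054 mol.
Reaction (3): SO2→SO3 ratio 2:2 ⇒ n(SO3) = 3.1054 mol.
Mass of SO3 = 3.1054 × 80.06 = 248.62 g.

248.6 g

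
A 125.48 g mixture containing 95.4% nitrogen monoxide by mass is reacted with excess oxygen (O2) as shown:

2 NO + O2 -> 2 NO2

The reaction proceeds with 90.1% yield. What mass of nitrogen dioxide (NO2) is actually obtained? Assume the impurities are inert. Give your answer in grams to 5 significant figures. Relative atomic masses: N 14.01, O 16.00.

165.36 g

Pure NO available = 125.48 g × 0.954 = 119.708 g.
M(NO) = 14.01 + 16.00 = 30.01 g/mol.
M(NO2) = 14.01 + 2(16.00) = 46.01 g/mol.
n(NO) = 119.708 g / 30.01 g/mol = 3.98893 mol.
From the equation the NO:NO2 mole ratio is 2:2, so n(NO2) = 3.98893 × 2/2 = 3.98893 mol.
Mass of NO2 = 3.98893 mol × 46.01 g/mol = 183.531 g.
Actual mass collected = 183.531 g × 0.901 = 165.361 g.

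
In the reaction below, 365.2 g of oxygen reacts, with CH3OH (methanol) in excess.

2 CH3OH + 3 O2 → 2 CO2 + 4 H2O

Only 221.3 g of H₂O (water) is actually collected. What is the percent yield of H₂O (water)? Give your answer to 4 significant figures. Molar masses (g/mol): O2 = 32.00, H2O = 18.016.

n(O2) = 365.20 g / 32.00 g/mol = 11.412 mol.
From the equation the O2:H2O mole ratio is 3:4, so n(H2O) = 11.412 × 4/3 = 15.217 mol.
Mass of H2O = 15.217 mol × 18.016 g/mol = 274.14 g.
This is the theoretical yield. Percent yield = 221.3 g / 274.14 g × 100% = 80.724%.

80.72 %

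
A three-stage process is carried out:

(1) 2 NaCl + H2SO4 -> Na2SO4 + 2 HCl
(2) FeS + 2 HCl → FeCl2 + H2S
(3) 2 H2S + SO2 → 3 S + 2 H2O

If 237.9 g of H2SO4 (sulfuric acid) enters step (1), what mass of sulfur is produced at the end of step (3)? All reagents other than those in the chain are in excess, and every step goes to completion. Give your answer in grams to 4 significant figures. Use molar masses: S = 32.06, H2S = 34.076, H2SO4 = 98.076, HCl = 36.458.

n(H2SO4) = 237.9 / 98.076 = 2.4257 mol.
Reaction (1): H2SO4→HCl ratio 1:2 ⇒ n(HCl) = 4.8513 mol.
Reaction (2): HCl→H2S ratio 2:1 ⇒ n(H2S) = 2.4257 mol.
Reaction (3): H2S→S ratio 2:3 ⇒ n(S) = 3.6385 mol.
Mass of S = 3.6385 × 32.06 = 116.65 g.

116.7 g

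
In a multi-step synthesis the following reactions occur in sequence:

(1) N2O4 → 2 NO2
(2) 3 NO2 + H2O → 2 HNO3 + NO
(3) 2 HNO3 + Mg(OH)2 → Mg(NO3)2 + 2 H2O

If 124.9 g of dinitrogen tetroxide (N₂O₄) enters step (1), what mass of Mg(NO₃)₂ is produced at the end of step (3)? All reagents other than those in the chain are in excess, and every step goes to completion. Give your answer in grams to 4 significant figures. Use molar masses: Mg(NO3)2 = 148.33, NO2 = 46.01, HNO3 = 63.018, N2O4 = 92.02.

n(N2O4) = 124.9 / 92.02 = 1.3573 mol.
Reaction (1): N2O4→NO2 ratio 1:2 ⇒ n(NO2) = 2.7146 mol.
Reaction (2): NO2→HNO3 ratio 3:2 ⇒ n(HNO3) = 1.8098 mol.
Reaction (3): HNO3→Mg(NO3)2 ratio 2:1 ⇒ n(Mg(NO3)2) = 0.90488 mol.
Mass of Mg(NO3)2 = 0.90488 × 148.33 = 134.22 g.

134.2 g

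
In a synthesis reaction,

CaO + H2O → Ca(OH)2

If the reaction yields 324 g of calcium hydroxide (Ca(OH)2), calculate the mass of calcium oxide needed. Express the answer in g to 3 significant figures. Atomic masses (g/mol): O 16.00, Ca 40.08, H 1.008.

M(Ca(OH)2) = 40.08 + 2(16.00) + 2(1.008) = 74.096 g/mol.
M(CaO) = 40.08 + 16.00 = 56.08 g/mol.
n(Ca(OH)2) = 324.0 g / 74.096 g/mol = 4.373 mol.
From the equation the Ca(OH)2:CaO mole ratio is 1:1, so n(CaO) = 4.373 × 1/1 = 4.373 mol.
Mass of CaO = 4.373 mol × 56.08 g/mol = 245.2 g.

245 g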